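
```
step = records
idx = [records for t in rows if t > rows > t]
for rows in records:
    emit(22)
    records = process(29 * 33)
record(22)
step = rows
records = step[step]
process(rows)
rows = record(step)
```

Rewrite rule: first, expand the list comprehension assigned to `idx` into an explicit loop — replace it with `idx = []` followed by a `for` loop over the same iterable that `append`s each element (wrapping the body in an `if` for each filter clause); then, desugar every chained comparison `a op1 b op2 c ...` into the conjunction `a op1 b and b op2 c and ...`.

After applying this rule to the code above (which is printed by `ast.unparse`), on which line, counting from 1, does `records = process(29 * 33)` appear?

8

Transformed code:
step = records
idx = []
for t in rows:
    if t > rows and rows > t:
        idx.append(records)
for rows in records:
    emit(22)
    records = process(29 * 33)
record(22)
step = rows
records = step[step]
process(rows)
rows = record(step)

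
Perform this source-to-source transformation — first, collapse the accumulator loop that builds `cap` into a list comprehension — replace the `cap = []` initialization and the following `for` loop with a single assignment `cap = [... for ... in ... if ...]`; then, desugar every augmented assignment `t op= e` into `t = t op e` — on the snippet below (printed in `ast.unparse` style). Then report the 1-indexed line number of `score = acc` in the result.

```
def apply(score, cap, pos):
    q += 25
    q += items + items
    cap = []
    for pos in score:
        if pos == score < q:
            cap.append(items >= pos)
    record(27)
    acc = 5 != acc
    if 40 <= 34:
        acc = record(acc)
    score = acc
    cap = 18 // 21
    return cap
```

Transformed code:
def apply(score, cap, pos):
    q = q + 25
    q = q + (items + items)
    cap = [items >= pos for pos in score if pos == score < q]
    record(27)
    acc = 5 != acc
    if 40 <= 34:
        acc = record(acc)
    score = acc
    cap = 18 // 21
    return cap

9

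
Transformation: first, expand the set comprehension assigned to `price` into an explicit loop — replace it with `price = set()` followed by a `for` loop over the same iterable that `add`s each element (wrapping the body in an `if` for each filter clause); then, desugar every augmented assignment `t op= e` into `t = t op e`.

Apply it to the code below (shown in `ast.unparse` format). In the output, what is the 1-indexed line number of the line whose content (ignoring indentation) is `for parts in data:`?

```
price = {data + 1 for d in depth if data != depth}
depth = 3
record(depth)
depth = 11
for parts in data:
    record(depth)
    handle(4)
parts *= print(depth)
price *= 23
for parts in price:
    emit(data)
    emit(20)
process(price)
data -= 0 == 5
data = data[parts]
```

Transformed code:
price = set()
for d in depth:
    if data != depth:
        price.add(data + 1)
depth = 3
record(depth)
depth = 11
for parts in data:
    record(depth)
    handle(4)
parts = parts * print(depth)
price = price * 23
for parts in price:
    emit(data)
    emit(20)
process(price)
data = data - (0 == 5)
data = data[parts]

8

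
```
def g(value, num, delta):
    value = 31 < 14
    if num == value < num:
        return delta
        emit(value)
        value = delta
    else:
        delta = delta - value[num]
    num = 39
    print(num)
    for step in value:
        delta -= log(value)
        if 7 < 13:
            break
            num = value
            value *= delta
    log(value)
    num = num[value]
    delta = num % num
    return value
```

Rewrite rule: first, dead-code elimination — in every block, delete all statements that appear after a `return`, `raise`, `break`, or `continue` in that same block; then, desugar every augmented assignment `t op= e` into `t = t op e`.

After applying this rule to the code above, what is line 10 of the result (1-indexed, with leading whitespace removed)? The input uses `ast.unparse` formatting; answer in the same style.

Transformed code:
def g(value, num, delta):
    value = 31 < 14
    if num == value < num:
        return delta
    else:
        delta = delta - value[num]
    num = 39
    print(num)
    for step in value:
        delta = delta - log(value)
        if 7 < 13:
            break
    log(value)
    num = num[value]
    delta = num % num
    return value

delta = delta - log(value)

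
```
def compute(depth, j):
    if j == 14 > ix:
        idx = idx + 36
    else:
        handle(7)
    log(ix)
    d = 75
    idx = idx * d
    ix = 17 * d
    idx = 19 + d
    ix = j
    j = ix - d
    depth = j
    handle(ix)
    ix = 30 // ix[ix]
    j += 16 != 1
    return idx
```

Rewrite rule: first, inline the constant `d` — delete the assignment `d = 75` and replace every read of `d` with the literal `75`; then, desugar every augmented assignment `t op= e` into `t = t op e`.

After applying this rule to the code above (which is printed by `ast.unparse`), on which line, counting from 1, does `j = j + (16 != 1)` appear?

15

Transformed code:
def compute(depth, j):
    if j == 14 > ix:
        idx = idx + 36
    else:
        handle(7)
    log(ix)
    idx = idx * 75
    ix = 17 * 75
    idx = 19 + 75
    ix = j
    j = ix - 75
    depth = j
    handle(ix)
    ix = 30 // ix[ix]
    j = j + (16 != 1)
    return idx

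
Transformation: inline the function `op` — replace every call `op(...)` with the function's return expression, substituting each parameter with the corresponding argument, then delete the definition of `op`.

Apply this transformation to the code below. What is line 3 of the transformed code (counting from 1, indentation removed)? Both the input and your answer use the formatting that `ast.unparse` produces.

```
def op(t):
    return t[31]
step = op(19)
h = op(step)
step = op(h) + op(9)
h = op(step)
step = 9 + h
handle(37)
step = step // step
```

step = h[31] + 9[31]

Transformed code:
step = 19[31]
h = step[31]
step = h[31] + 9[31]
h = step[31]
step = 9 + h
handle(37)
step = step // step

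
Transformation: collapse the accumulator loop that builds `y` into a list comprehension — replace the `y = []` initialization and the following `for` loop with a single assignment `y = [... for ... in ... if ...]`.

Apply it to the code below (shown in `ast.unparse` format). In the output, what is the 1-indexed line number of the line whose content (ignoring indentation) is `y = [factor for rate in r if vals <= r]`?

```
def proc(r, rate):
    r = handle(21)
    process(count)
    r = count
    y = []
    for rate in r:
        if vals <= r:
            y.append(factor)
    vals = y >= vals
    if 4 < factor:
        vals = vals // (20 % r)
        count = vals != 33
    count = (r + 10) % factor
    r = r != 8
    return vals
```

Transformed code:
def proc(r, rate):
    r = handle(21)
    process(count)
    r = count
    y = [factor for rate in r if vals <= r]
    vals = y >= vals
    if 4 < factor:
        vals = vals // (20 % r)
        count = vals != 33
    count = (r + 10) % factor
    r = r != 8
    return vals

5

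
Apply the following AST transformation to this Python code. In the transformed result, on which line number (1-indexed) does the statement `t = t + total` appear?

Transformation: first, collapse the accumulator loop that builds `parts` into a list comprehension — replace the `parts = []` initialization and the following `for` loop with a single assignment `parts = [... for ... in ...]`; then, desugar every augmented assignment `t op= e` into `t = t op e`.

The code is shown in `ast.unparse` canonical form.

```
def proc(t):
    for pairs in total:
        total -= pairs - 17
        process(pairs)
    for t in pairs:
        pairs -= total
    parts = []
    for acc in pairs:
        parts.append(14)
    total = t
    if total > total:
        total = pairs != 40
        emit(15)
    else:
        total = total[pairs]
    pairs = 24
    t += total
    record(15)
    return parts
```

Transformed code:
def proc(t):
    for pairs in total:
        total = total - (pairs - 17)
        process(pairs)
    for t in pairs:
        pairs = pairs - total
    parts = [14 for acc in pairs]
    total = t
    if total > total:
        total = pairs != 40
        emit(15)
    else:
        total = total[pairs]
    pairs = 24
    t = t + total
    record(15)
    return parts

15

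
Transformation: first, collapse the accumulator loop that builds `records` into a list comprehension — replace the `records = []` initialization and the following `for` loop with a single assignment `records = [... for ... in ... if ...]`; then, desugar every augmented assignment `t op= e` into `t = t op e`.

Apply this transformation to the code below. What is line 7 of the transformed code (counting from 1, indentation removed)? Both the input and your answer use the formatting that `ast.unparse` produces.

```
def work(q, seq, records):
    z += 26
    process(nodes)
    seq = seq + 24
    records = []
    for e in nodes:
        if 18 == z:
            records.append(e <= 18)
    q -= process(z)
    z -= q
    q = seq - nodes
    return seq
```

z = z - q

Transformed code:
def work(q, seq, records):
    z = z + 26
    process(nodes)
    seq = seq + 24
    records = [e <= 18 for e in nodes if 18 == z]
    q = q - process(z)
    z = z - q
    q = seq - nodes
    return seq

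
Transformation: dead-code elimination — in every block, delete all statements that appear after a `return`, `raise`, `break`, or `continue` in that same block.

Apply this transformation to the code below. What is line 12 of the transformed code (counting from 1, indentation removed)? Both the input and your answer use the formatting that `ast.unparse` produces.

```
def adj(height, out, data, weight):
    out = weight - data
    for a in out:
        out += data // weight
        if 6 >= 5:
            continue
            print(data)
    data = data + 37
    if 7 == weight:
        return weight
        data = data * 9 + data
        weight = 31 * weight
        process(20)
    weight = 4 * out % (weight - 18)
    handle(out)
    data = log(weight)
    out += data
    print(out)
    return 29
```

data = log(weight)

Transformed code:
def adj(height, out, data, weight):
    out = weight - data
    for a in out:
        out += data // weight
        if 6 >= 5:
            continue
    data = data + 37
    if 7 == weight:
        return weight
    weight = 4 * out % (weight - 18)
    handle(out)
    data = log(weight)
    out += data
    print(out)
    return 29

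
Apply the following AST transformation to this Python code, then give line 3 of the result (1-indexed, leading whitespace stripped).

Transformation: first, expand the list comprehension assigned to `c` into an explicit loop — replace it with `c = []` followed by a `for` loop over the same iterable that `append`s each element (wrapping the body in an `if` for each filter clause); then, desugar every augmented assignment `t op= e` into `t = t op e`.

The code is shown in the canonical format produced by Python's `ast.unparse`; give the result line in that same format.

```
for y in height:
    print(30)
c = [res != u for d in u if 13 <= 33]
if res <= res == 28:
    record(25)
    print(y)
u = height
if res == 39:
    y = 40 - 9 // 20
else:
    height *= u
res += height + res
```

c = []

Transformed code:
for y in height:
    print(30)
c = []
for d in u:
    if 13 <= 33:
        c.append(res != u)
if res <= res == 28:
    record(25)
    print(y)
u = height
if res == 39:
    y = 40 - 9 // 20
else:
    height = height * u
res = res + (height + res)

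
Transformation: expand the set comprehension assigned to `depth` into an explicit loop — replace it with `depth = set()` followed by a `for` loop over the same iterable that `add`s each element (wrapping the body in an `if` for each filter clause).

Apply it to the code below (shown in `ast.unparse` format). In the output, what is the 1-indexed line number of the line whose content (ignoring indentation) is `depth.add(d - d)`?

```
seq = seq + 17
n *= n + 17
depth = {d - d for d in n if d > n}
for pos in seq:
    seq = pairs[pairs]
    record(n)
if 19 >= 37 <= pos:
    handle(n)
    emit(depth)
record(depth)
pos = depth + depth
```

Transformed code:
seq = seq + 17
n *= n + 17
depth = set()
for d in n:
    if d > n:
        depth.add(d - d)
for pos in seq:
    seq = pairs[pairs]
    record(n)
if 19 >= 37 <= pos:
    handle(n)
    emit(depth)
record(depth)
pos = depth + depth

6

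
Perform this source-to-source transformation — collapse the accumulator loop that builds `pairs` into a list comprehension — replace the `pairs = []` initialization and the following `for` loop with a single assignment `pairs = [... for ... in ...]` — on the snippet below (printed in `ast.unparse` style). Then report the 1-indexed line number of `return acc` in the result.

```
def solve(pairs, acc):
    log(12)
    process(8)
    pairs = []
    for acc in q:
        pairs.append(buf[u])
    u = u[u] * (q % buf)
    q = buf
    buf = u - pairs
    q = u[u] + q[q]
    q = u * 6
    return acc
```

10

Transformed code:
def solve(pairs, acc):
    log(12)
    process(8)
    pairs = [buf[u] for acc in q]
    u = u[u] * (q % buf)
    q = buf
    buf = u - pairs
    q = u[u] + q[q]
    q = u * 6
    return acc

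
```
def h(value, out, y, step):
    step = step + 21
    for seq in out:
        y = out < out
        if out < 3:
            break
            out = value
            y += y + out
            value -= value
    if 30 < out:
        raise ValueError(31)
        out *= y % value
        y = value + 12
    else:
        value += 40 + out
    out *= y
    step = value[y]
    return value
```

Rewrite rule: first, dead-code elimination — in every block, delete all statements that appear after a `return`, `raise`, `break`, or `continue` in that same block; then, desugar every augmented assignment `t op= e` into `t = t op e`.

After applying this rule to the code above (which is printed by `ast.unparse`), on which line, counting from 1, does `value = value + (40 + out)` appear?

10

Transformed code:
def h(value, out, y, step):
    step = step + 21
    for seq in out:
        y = out < out
        if out < 3:
            break
    if 30 < out:
        raise ValueError(31)
    else:
        value = value + (40 + out)
    out = out * y
    step = value[y]
    return value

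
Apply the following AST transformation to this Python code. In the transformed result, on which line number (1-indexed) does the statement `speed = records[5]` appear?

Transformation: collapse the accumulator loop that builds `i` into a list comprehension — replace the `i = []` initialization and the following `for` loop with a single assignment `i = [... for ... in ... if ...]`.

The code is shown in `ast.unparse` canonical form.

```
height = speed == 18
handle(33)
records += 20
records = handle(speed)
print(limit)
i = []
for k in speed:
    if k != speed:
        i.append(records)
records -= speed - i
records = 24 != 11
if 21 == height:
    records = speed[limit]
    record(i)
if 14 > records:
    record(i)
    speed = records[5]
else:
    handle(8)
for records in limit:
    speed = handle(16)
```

Transformed code:
height = speed == 18
handle(33)
records += 20
records = handle(speed)
print(limit)
i = [records for k in speed if k != speed]
records -= speed - i
records = 24 != 11
if 21 == height:
    records = speed[limit]
    record(i)
if 14 > records:
    record(i)
    speed = records[5]
else:
    handle(8)
for records in limit:
    speed = handle(16)

14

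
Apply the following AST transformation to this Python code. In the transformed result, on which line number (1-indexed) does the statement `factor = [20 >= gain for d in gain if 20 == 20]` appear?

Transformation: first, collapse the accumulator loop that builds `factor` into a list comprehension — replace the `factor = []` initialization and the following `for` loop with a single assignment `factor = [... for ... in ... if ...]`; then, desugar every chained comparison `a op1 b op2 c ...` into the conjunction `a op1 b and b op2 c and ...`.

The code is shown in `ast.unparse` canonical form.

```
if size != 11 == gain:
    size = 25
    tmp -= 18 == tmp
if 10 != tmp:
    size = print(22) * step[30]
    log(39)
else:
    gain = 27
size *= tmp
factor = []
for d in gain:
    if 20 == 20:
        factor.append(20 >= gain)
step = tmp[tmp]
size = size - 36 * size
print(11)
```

10

Transformed code:
if size != 11 and 11 == gain:
    size = 25
    tmp -= 18 == tmp
if 10 != tmp:
    size = print(22) * step[30]
    log(39)
else:
    gain = 27
size *= tmp
factor = [20 >= gain for d in gain if 20 == 20]
step = tmp[tmp]
size = size - 36 * size
print(11)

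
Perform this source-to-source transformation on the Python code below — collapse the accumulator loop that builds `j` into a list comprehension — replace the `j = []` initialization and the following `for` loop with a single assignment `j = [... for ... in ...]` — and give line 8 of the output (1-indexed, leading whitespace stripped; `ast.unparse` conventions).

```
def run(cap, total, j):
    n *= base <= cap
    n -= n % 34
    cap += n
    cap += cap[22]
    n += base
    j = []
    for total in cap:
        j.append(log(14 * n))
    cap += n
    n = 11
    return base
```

cap += n

Transformed code:
def run(cap, total, j):
    n *= base <= cap
    n -= n % 34
    cap += n
    cap += cap[22]
    n += base
    j = [log(14 * n) for total in cap]
    cap += n
    n = 11
    return base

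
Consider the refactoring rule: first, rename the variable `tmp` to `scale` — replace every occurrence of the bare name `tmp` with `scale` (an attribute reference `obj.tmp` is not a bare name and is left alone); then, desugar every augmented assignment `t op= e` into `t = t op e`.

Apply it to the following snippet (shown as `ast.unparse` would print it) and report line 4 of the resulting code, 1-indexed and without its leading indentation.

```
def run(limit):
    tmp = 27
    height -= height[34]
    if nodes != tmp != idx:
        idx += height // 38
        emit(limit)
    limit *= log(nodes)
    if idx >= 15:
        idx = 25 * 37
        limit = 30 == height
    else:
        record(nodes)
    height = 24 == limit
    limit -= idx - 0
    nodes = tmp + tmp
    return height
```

Transformed code:
def run(limit):
    scale = 27
    height = height - height[34]
    if nodes != scale != idx:
        idx = idx + height // 38
        emit(limit)
    limit = limit * log(nodes)
    if idx >= 15:
        idx = 25 * 37
        limit = 30 == height
    else:
        record(nodes)
    height = 24 == limit
    limit = limit - (idx - 0)
    nodes = scale + scale
    return height

if nodes != scale != idx:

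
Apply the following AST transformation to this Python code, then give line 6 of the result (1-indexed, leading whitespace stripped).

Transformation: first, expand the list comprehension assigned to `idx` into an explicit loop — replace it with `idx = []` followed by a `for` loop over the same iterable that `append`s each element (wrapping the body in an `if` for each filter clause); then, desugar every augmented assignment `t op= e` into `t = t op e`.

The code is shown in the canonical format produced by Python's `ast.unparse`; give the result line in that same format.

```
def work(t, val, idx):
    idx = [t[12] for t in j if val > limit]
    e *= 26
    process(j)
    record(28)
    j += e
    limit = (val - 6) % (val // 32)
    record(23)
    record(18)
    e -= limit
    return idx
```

Transformed code:
def work(t, val, idx):
    idx = []
    for t in j:
        if val > limit:
            idx.append(t[12])
    e = e * 26
    process(j)
    record(28)
    j = j + e
    limit = (val - 6) % (val // 32)
    record(23)
    record(18)
    e = e - limit
    return idx

e = e * 26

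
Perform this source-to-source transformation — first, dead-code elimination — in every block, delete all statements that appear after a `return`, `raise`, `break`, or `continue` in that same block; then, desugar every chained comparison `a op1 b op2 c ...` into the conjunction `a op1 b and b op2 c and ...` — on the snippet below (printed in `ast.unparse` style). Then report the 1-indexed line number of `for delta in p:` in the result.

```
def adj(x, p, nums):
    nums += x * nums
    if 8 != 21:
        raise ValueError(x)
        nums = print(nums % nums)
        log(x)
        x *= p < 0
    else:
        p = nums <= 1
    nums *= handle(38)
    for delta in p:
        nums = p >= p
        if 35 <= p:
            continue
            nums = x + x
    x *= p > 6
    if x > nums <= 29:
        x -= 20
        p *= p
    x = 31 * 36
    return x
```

8

Transformed code:
def adj(x, p, nums):
    nums += x * nums
    if 8 != 21:
        raise ValueError(x)
    else:
        p = nums <= 1
    nums *= handle(38)
    for delta in p:
        nums = p >= p
        if 35 <= p:
            continue
    x *= p > 6
    if x > nums and nums <= 29:
        x -= 20
        p *= p
    x = 31 * 36
    return x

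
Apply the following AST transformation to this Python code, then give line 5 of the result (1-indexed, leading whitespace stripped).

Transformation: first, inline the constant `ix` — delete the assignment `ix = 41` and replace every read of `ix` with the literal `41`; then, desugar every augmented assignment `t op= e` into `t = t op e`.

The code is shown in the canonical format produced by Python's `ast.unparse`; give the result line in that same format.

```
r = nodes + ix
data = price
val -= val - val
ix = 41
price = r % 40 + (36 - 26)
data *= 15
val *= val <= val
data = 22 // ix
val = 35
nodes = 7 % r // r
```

Transformed code:
r = nodes + 41
data = price
val = val - (val - val)
price = r % 40 + (36 - 26)
data = data * 15
val = val * (val <= val)
data = 22 // 41
val = 35
nodes = 7 % r // r

data = data * 15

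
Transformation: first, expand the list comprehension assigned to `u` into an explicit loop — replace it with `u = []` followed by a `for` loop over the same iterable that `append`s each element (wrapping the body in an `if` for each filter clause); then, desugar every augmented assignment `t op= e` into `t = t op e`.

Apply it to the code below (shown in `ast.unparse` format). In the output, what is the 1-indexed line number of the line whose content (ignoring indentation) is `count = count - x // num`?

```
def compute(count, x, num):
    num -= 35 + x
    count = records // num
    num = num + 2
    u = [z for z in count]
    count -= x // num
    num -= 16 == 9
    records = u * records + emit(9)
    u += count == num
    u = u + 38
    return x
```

Transformed code:
def compute(count, x, num):
    num = num - (35 + x)
    count = records // num
    num = num + 2
    u = []
    for z in count:
        u.append(z)
    count = count - x // num
    num = num - (16 == 9)
    records = u * records + emit(9)
    u = u + (count == num)
    u = u + 38
    return x

8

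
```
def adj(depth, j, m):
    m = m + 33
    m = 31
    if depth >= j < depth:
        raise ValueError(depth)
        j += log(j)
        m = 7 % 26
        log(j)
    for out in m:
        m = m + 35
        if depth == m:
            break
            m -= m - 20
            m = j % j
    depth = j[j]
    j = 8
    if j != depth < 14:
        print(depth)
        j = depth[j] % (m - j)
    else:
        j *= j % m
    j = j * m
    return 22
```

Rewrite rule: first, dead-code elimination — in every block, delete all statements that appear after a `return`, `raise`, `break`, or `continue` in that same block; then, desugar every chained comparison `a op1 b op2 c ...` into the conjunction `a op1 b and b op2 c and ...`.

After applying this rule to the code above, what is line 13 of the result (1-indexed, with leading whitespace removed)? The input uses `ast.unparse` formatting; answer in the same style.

print(depth)

Transformed code:
def adj(depth, j, m):
    m = m + 33
    m = 31
    if depth >= j and j < depth:
        raise ValueError(depth)
    for out in m:
        m = m + 35
        if depth == m:
            break
    depth = j[j]
    j = 8
    if j != depth and depth < 14:
        print(depth)
        j = depth[j] % (m - j)
    else:
        j *= j % m
    j = j * m
    return 22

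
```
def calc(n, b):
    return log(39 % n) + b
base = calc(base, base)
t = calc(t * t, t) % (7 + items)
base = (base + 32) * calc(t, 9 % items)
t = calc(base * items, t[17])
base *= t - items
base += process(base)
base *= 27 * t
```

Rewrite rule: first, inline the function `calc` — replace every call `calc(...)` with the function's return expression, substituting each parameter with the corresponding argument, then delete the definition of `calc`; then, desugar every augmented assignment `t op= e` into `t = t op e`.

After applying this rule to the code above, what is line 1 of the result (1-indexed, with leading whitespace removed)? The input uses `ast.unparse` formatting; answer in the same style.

Transformed code:
base = log(39 % base) + base
t = (log(39 % (t * t)) + t) % (7 + items)
base = (base + 32) * (log(39 % t) + 9 % items)
t = log(39 % (base * items)) + t[17]
base = base * (t - items)
base = base + process(base)
base = base * (27 * t)

base = log(39 % base) + base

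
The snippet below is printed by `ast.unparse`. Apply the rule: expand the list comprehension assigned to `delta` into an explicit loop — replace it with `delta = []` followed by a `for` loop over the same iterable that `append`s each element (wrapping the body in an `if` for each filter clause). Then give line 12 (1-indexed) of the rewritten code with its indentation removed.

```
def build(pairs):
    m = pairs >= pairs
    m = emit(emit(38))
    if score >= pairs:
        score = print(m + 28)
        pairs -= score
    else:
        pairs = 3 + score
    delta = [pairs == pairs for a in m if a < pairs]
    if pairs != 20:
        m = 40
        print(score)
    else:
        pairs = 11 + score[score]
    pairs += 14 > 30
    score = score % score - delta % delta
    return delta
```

Transformed code:
def build(pairs):
    m = pairs >= pairs
    m = emit(emit(38))
    if score >= pairs:
        score = print(m + 28)
        pairs -= score
    else:
        pairs = 3 + score
    delta = []
    for a in m:
        if a < pairs:
            delta.append(pairs == pairs)
    if pairs != 20:
        m = 40
        print(score)
    else:
        pairs = 11 + score[score]
    pairs += 14 > 30
    score = score % score - delta % delta
    return delta

delta.append(pairs == pairs)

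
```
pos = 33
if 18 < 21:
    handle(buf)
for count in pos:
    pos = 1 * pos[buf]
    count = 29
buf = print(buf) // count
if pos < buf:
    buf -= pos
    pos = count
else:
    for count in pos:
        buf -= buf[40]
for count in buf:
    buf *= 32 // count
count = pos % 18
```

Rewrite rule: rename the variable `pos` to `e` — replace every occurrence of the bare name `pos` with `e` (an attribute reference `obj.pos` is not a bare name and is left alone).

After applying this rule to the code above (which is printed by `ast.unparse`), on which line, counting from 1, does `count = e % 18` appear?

16

Transformed code:
e = 33
if 18 < 21:
    handle(buf)
for count in e:
    e = 1 * e[buf]
    count = 29
buf = print(buf) // count
if e < buf:
    buf -= e
    e = count
else:
    for count in e:
        buf -= buf[40]
for count in buf:
    buf *= 32 // count
count = e % 18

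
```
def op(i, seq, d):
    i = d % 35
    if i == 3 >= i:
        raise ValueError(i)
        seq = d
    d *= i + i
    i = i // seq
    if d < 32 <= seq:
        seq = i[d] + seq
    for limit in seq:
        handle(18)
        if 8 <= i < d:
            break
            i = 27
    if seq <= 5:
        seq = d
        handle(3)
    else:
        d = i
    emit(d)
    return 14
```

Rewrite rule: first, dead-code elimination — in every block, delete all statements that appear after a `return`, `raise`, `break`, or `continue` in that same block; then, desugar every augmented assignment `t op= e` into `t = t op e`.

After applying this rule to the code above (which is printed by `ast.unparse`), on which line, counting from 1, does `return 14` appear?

19

Transformed code:
def op(i, seq, d):
    i = d % 35
    if i == 3 >= i:
        raise ValueError(i)
    d = d * (i + i)
    i = i // seq
    if d < 32 <= seq:
        seq = i[d] + seq
    for limit in seq:
        handle(18)
        if 8 <= i < d:
            break
    if seq <= 5:
        seq = d
        handle(3)
    else:
        d = i
    emit(d)
    return 14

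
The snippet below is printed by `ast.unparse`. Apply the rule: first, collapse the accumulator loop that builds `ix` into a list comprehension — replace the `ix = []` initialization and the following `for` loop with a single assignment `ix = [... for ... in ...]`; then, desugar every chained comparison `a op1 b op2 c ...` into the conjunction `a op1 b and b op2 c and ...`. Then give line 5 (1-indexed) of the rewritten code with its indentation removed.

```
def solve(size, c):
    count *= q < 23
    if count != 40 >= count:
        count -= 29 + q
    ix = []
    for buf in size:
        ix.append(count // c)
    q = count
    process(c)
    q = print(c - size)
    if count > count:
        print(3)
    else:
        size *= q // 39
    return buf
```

Transformed code:
def solve(size, c):
    count *= q < 23
    if count != 40 and 40 >= count:
        count -= 29 + q
    ix = [count // c for buf in size]
    q = count
    process(c)
    q = print(c - size)
    if count > count:
        print(3)
    else:
        size *= q // 39
    return buf

ix = [count // c for buf in size]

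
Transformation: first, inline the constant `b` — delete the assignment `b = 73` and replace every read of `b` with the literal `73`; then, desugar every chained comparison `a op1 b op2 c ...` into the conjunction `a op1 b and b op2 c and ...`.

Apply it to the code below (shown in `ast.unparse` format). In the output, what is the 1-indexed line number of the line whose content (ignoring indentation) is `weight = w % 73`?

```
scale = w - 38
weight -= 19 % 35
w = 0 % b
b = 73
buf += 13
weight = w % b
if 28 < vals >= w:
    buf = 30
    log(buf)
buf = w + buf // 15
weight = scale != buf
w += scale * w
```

Transformed code:
scale = w - 38
weight -= 19 % 35
w = 0 % 73
buf += 13
weight = w % 73
if 28 < vals and vals >= w:
    buf = 30
    log(buf)
buf = w + buf // 15
weight = scale != buf
w += scale * w

5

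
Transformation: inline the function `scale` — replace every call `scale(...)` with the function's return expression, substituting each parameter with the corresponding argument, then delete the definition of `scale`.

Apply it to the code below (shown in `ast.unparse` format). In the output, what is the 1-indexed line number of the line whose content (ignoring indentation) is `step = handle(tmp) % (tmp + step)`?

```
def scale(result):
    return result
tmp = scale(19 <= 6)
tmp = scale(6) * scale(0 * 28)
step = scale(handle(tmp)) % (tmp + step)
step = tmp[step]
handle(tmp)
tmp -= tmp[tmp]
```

Transformed code:
tmp = 19 <= 6
tmp = 6 * (0 * 28)
step = handle(tmp) % (tmp + step)
step = tmp[step]
handle(tmp)
tmp -= tmp[tmp]

3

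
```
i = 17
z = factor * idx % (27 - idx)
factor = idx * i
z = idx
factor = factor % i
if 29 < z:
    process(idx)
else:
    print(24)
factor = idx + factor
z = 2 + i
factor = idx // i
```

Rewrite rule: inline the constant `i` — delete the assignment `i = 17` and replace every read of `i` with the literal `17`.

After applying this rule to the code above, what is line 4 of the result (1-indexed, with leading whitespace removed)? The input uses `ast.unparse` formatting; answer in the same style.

Transformed code:
z = factor * idx % (27 - idx)
factor = idx * 17
z = idx
factor = factor % 17
if 29 < z:
    process(idx)
else:
    print(24)
factor = idx + factor
z = 2 + 17
factor = idx // 17

factor = factor % 17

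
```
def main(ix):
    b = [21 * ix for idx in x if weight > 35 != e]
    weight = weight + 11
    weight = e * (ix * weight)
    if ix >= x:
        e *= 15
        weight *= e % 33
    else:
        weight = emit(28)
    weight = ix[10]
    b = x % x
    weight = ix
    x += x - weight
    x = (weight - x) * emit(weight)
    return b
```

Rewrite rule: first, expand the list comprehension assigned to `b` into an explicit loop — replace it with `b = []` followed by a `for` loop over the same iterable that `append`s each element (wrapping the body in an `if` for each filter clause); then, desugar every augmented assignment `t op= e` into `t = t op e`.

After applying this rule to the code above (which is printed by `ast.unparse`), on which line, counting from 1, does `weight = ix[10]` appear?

Transformed code:
def main(ix):
    b = []
    for idx in x:
        if weight > 35 != e:
            b.append(21 * ix)
    weight = weight + 11
    weight = e * (ix * weight)
    if ix >= x:
        e = e * 15
        weight = weight * (e % 33)
    else:
        weight = emit(28)
    weight = ix[10]
    b = x % x
    weight = ix
    x = x + (x - weight)
    x = (weight - x) * emit(weight)
    return b

13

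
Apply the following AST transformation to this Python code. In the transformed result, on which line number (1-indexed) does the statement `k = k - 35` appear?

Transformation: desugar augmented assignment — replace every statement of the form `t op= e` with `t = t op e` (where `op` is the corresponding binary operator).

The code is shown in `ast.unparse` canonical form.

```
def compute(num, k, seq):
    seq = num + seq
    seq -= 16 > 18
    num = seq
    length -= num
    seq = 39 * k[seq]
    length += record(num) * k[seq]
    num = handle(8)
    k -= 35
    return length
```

9

Transformed code:
def compute(num, k, seq):
    seq = num + seq
    seq = seq - (16 > 18)
    num = seq
    length = length - num
    seq = 39 * k[seq]
    length = length + record(num) * k[seq]
    num = handle(8)
    k = k - 35
    return length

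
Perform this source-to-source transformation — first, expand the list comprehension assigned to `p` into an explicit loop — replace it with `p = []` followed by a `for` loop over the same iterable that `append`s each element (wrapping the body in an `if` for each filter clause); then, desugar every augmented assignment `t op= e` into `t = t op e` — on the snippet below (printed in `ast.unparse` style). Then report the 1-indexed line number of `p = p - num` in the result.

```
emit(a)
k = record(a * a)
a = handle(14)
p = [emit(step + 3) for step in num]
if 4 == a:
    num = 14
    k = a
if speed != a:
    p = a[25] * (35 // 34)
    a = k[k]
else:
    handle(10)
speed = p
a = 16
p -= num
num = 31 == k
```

Transformed code:
emit(a)
k = record(a * a)
a = handle(14)
p = []
for step in num:
    p.append(emit(step + 3))
if 4 == a:
    num = 14
    k = a
if speed != a:
    p = a[25] * (35 // 34)
    a = k[k]
else:
    handle(10)
speed = p
a = 16
p = p - num
num = 31 == k

17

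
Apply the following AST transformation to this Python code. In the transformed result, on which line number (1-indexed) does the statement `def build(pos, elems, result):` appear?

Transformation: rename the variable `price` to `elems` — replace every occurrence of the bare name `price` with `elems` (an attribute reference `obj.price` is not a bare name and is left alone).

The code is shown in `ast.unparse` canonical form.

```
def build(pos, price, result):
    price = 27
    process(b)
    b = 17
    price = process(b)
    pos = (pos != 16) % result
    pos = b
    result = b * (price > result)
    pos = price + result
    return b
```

Transformed code:
def build(pos, elems, result):
    elems = 27
    process(b)
    b = 17
    elems = process(b)
    pos = (pos != 16) % result
    pos = b
    result = b * (elems > result)
    pos = elems + result
    return b

1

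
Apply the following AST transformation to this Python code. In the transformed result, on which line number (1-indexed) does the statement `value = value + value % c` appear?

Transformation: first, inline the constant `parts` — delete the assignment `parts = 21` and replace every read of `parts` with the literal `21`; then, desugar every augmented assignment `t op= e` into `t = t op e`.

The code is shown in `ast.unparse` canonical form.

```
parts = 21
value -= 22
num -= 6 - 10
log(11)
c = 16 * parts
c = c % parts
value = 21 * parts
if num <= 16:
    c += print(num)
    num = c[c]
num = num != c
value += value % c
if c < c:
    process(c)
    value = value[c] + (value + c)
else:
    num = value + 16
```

11

Transformed code:
value = value - 22
num = num - (6 - 10)
log(11)
c = 16 * 21
c = c % 21
value = 21 * 21
if num <= 16:
    c = c + print(num)
    num = c[c]
num = num != c
value = value + value % c
if c < c:
    process(c)
    value = value[c] + (value + c)
else:
    num = value + 16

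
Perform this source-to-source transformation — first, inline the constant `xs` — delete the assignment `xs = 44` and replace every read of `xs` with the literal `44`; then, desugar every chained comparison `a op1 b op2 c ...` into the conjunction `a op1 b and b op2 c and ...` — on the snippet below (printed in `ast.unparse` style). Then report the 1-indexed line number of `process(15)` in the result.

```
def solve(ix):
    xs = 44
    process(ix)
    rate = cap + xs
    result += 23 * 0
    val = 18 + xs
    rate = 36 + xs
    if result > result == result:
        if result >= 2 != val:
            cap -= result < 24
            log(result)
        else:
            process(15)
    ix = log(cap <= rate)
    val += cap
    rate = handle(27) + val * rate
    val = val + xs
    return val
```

12

Transformed code:
def solve(ix):
    process(ix)
    rate = cap + 44
    result += 23 * 0
    val = 18 + 44
    rate = 36 + 44
    if result > result and result == result:
        if result >= 2 and 2 != val:
            cap -= result < 24
            log(result)
        else:
            process(15)
    ix = log(cap <= rate)
    val += cap
    rate = handle(27) + val * rate
    val = val + 44
    return val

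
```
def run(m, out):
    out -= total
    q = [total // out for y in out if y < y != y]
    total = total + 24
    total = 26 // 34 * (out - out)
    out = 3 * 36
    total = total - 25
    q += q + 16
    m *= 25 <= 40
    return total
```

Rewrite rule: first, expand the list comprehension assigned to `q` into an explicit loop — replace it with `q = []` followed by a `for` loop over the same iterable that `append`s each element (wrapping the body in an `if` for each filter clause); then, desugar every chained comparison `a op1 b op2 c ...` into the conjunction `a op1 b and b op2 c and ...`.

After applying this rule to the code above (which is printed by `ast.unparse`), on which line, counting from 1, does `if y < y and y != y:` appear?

Transformed code:
def run(m, out):
    out -= total
    q = []
    for y in out:
        if y < y and y != y:
            q.append(total // out)
    total = total + 24
    total = 26 // 34 * (out - out)
    out = 3 * 36
    total = total - 25
    q += q + 16
    m *= 25 <= 40
    return total

5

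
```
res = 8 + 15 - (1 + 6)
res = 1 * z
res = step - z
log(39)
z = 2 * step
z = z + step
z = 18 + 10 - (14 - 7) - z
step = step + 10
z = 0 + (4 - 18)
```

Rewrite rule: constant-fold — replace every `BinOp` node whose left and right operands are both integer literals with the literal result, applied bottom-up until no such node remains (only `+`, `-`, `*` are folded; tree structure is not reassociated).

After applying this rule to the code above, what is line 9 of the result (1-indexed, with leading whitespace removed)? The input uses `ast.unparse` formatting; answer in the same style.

z = -14

Transformed code:
res = 16
res = 1 * z
res = step - z
log(39)
z = 2 * step
z = z + step
z = 21 - z
step = step + 10
z = -14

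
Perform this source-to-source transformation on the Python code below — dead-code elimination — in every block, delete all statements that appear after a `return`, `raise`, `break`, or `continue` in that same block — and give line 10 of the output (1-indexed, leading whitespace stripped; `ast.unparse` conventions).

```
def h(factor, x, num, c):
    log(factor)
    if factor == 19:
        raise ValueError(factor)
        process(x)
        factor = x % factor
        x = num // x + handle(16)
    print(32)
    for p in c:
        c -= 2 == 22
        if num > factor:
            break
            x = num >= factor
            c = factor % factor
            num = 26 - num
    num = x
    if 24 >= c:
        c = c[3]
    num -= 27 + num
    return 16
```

num = x

Transformed code:
def h(factor, x, num, c):
    log(factor)
    if factor == 19:
        raise ValueError(factor)
    print(32)
    for p in c:
        c -= 2 == 22
        if num > factor:
            break
    num = x
    if 24 >= c:
        c = c[3]
    num -= 27 + num
    return 16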